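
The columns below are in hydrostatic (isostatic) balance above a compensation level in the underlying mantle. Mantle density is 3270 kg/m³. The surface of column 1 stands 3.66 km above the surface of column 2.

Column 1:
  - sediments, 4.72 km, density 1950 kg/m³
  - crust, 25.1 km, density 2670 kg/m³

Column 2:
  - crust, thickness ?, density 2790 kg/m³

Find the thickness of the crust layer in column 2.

Take the compensation level at the base of the deeper column (depth z_c below the surface of column 1) and equate Σ ρ_i t_i down to z_c; mantle fills any gap and the z_c terms cancel.
Column 1: 4.72×1950 + 25.1×2670 + (z_c − 29.82)×3270
Column 2: 3.66×0 + x×2790 + (z_c − 3.66 − 0 − x)×3270
The z_c×3270 term appears on both sides and cancels. Collect the known terms of each column as K = Σ(ρt)_known − 3270 × (depth of known layers): K_1 = 76221 − 3270×29.82 = −21290.4; K_2 = 0 − 3270×(3.66 + 0) = −11968.2.
Balance: K_1 = K_2 − x×(3270 − 2790), so x = (K_2 − K_1)/(3270 − 2790) = 9322.2/480 = 19.4 km.

19.4 km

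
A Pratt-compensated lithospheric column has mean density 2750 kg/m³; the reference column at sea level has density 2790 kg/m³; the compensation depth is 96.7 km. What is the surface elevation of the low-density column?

1.41 km

ρ_ref D = ρ (D + h) → h = D (ρ_ref − ρ)/ρ.
h = 96.7 km × (2790 − 2750)/2750 = 1.41 km.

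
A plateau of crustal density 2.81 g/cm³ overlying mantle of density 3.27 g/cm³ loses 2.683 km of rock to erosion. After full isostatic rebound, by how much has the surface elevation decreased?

Rebound u = e ρ_c/ρ_m = 2.683 km × 2.81/3.27 = 2.306 km.
Net surface drop = e − u = 2.683 km − 2.306 km = e (ρ_m − ρ_c)/ρ_m = 0.377 km.

0.377 km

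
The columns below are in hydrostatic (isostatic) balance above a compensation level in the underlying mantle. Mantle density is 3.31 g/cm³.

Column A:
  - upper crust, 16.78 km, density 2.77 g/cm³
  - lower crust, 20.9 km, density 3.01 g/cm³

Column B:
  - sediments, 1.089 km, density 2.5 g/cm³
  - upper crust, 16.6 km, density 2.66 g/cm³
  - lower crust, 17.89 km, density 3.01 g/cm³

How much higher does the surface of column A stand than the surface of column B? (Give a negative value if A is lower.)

For any compensation level in the mantle, the mantle terms cancel and isostasy reduces to e = (Σt_A − Σt_B) − (Σ(ρt)_A − Σ(ρt)_B) / ρ_m.
Σt_A = 37.68 km; Σt_B = 35.579 km; Σ(ρt)_A = 109.3896; Σ(ρt)_B = 100.7274 (in km·g/cm³).
e = (37.68 − 35.579) − (109.3896 − 100.7274) / 3.31 = −0.516 km.

−0.516 km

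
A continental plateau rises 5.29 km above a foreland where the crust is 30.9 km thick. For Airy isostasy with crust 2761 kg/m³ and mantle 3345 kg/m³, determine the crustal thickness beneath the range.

Root depth r = h ρ_c / (ρ_m − ρ_c) = 5.29 km × 2761 / 584 = 25.01 km.
Total thickness = T + h + r = 30.9 km + 5.29 km + 25.01 km = 61.2 km.

61.2 km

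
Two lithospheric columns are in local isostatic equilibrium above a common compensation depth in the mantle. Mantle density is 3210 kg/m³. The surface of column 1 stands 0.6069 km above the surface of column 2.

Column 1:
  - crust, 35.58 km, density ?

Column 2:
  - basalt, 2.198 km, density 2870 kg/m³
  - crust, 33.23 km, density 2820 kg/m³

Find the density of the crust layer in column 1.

2770 kg/m³

Take the compensation level at the base of the deeper column (depth z_c below the surface of column 1) and equate Σ ρ_i t_i down to z_c; mantle fills any gap and the z_c terms cancel.
Column 1: 35.58×ρ + (z_c − 35.58)×3210
Column 2: 0.6069×0 + 2.198×2870 + 33.23×2820 + (z_c − 0.6069 − 35.428)×3210
The z_c×3210 term appears on both sides and cancels. Collect the known terms of each column as K = Σ(ρt)_known − 3210 × (depth of known layers): K_1 = 0 − 3210×35.58 = −114211.8; K_2 = 100016.86 − 3210×(0.6069 + 35.428) = −15655.169.
Balance: K_1 + 35.58×ρ = K_2, so ρ = (K_2 − K_1)/35.58 = 98556.6/35.58 = 2770 kg/m³.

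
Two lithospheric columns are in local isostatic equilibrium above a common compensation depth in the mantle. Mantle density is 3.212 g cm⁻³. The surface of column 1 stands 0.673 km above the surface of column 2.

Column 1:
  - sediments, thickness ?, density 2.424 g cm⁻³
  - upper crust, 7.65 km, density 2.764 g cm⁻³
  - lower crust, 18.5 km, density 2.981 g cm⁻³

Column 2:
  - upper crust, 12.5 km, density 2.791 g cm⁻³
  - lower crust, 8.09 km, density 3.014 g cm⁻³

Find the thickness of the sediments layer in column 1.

1.68 km

Take the compensation level at the base of the deeper column (depth z_c below the surface of column 1) and equate Σ ρ_i t_i down to z_c; mantle fills any gap and the z_c terms cancel.
Column 1: x×2.424 + 7.65×2.764 + 18.5×2.981 + (z_c − 26.15 − x)×3.212
Column 2: 0.673×0 + 12.5×2.791 + 8.09×3.014 + (z_c − 0.673 − 20.59)×3.212
The z_c×3.212 term appears on both sides and cancels. Collect the known terms of each column as K = Σ(ρt)_known − 3.212 × (depth of known layers): K_1 = 76.2931 − 3.212×26.15 = −7.7007; K_2 = 59.27076 − 3.212×(0.673 + 20.59) = −9.025996.
Balance: K_1 − x×(3.212 − 2.424) = K_2, so x = (K_1 − K_2)/(3.212 − 2.424) = 1.3253/0.788 = 1.68 km.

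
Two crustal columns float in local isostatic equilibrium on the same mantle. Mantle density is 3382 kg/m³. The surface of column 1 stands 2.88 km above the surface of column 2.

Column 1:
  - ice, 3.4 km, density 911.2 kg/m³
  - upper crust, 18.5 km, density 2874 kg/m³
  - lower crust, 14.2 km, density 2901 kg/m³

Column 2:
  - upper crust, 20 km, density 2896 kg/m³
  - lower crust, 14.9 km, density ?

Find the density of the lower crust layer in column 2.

3040 kg/m³

Take the compensation level at the base of the deeper column (depth z_c below the surface of column 1) and equate Σ ρ_i t_i down to z_c; mantle fills any gap and the z_c terms cancel.
Column 1: 3.4×911.2 + 18.5×2874 + 14.2×2901 + (z_c − 36.1)×3382
Column 2: 2.88×0 + 20×2896 + 14.9×ρ + (z_c − 2.88 − 34.9)×3382
The z_c×3382 term appears on both sides and cancels. Collect the known terms of each column as K = Σ(ρt)_known − 3382 × (depth of known layers): K_1 = 97461.28 − 3382×36.1 = −24628.92; K_2 = 57920 − 3382×(2.88 + 34.9) = −69851.96.
Balance: K_1 = K_2 + 14.9×ρ, so ρ = (K_1 − K_2)/14.9 = 45223/14.9 = 3040 kg/m³.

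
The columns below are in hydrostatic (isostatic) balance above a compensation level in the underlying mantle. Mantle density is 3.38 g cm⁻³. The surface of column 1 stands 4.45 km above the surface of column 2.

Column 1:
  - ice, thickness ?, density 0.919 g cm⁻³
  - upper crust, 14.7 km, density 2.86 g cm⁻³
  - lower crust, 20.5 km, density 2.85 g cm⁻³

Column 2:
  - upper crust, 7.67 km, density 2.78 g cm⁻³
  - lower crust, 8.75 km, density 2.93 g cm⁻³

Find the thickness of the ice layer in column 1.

2.06 km

Take the compensation level at the base of the deeper column (depth z_c below the surface of column 1) and equate Σ ρ_i t_i down to z_c; mantle fills any gap and the z_c terms cancel.
Column 1: x×0.919 + 14.7×2.86 + 20.5×2.85 + (z_c − 35.2 − x)×3.38
Column 2: 4.45×0 + 7.67×2.78 + 8.75×2.93 + (z_c − 4.45 − 16.42)×3.38
The z_c×3.38 term appears on both sides and cancels. Collect the known terms of each column as K = Σ(ρt)_known − 3.38 × (depth of known layers): K_1 = 100.467 − 3.38×35.2 = −18.509; K_2 = 46.9601 − 3.38×(4.45 + 16.42) = −23.5805.
Balance: K_1 − x×(3.38 − 0.919) = K_2, so x = (K_1 − K_2)/(3.38 − 0.919) = 5.0715/2.461 = 2.06 km.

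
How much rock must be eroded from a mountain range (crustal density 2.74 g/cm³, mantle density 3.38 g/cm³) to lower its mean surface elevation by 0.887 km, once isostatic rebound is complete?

Net drop Δ = e − u = e − e ρ_c/ρ_m = e (ρ_m − ρ_c)/ρ_m.
e = Δ ρ_m/(ρ_m − ρ_c) = 0.887 km × 3.38/0.64 = 4.68 km.

4.68 km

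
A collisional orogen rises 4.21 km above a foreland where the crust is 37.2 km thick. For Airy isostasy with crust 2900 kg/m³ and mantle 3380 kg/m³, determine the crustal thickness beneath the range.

Root depth r = h ρ_c / (ρ_m − ρ_c) = 4.21 km × 2900 / 480 = 25.44 km.
Total thickness = T + h + r = 37.2 km + 4.21 km + 25.44 km = 66.8 km.

66.8 km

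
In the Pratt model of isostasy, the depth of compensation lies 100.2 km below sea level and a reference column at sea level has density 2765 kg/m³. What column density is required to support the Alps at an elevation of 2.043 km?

Pratt balance: ρ_ref D = ρ (D + h).
ρ = ρ_ref D/(D + h) = 2765 × 100.2 km/(100.2 km + 2.043 km) = 2710 kg/m³.

2710 kg/m³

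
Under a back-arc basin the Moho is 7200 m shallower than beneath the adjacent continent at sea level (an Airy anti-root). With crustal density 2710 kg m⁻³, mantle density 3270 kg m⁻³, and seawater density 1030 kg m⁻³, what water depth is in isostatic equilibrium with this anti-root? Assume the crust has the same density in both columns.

2400 m

Replacing a thickness d of crust by seawater at the top must be balanced by replacing crust with mantle at the base: d (ρ_c − ρ_w) = a (ρ_m − ρ_c).
d = a (ρ_m − ρ_c)/(ρ_c − ρ_w) = 7200 m × 560/1680 = 2400 m.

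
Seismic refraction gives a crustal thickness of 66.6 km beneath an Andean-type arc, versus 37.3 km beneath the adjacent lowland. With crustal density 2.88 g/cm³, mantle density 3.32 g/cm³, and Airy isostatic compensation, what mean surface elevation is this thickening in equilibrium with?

3.88 km

Excess crust Δ = 66.6 km − 37.3 km = 29.3 km, split between elevation h and root r with h + r = Δ.
Airy balance ρ_c h = (ρ_m − ρ_c) r gives r = h ρ_c/(ρ_m − ρ_c), so h (1 + ρ_c/(ρ_m − ρ_c)) = Δ, i.e. h = Δ (ρ_m − ρ_c)/ρ_m.
h = 29.3 km × 0.44/3.32 = 3.88 km.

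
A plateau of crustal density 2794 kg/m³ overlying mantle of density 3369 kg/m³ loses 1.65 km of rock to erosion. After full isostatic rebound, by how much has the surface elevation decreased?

Rebound u = e ρ_c/ρ_m = 1.65 km × 2794/3369 = 1.368 km.
Net surface drop = e − u = 1.65 km − 1.368 km = e (ρ_m − ρ_c)/ρ_m = 0.282 km.

0.282 km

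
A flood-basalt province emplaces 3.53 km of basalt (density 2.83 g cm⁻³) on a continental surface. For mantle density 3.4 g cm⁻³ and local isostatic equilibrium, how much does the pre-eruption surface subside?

2.94 km

Subaerial loading: s = t ρ_load / ρ_m.
s = 3.53 km × 2.83/3.4 = 2.94 km.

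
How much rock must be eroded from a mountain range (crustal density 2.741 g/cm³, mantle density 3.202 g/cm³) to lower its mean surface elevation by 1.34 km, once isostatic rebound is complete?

Net drop Δ = e − u = e − e ρ_c/ρ_m = e (ρ_m − ρ_c)/ρ_m.
e = Δ ρ_m/(ρ_m − ρ_c) = 1.34 km × 3.202/0.461 = 9.31 km.

9.31 km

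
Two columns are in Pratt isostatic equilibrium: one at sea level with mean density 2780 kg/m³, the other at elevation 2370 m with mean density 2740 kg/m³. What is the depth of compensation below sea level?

162000 m

ρ_ref D = ρ (D + h) → D (ρ_ref − ρ) = ρ h.
D = ρ h/(ρ_ref − ρ) = 2740 × 2370 m/(2780 − 2740) = 162000 m.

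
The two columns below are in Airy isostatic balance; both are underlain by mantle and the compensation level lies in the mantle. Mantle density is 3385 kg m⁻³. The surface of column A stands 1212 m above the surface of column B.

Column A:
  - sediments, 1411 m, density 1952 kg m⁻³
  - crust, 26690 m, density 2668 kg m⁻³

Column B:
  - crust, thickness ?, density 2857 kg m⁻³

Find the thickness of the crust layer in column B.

32300 m

Take the compensation level at the base of the deeper column (depth z_c below the surface of column A) and equate Σ ρ_i t_i down to z_c; mantle fills any gap and the z_c terms cancel.
Column A: 1411×1952 + 26690×2668 + (z_c − 28101)×3385
Column B: 1212×0 + x×2857 + (z_c − 1212 − 0 − x)×3385
The z_c×3385 term appears on both sides and cancels. Collect the known terms of each column as K = Σ(ρt)_known − 3385 × (depth of known layers): K_A = 73963192 − 3385×28101 = −21158693; K_B = 0 − 3385×(1212 + 0) = −4102620.
Balance: K_A = K_B − x×(3385 − 2857), so x = (K_B − K_A)/(3385 − 2857) = 17056100/528 = 32300 m.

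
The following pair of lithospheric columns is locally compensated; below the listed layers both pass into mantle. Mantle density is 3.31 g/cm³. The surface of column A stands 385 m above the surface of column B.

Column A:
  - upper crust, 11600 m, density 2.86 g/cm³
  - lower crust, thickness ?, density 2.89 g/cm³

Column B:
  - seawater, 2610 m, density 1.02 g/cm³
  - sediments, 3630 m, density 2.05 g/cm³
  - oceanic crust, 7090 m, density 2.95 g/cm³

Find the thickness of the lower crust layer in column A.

21800 m

Take the compensation level at the base of the deeper column (depth z_c below the surface of column A) and equate Σ ρ_i t_i down to z_c; mantle fills any gap and the z_c terms cancel.
Column A: 11600×2.86 + x×2.89 + (z_c − 11600 − x)×3.31
Column B: 385×0 + 2610×1.02 + 3630×2.05 + 7090×2.95 + (z_c − 385 − 13330)×3.31
The z_c×3.31 term appears on both sides and cancels. Collect the known terms of each column as K = Σ(ρt)_known − 3.31 × (depth of known layers): K_A = 33176 − 3.31×11600 = −5220; K_B = 31019.2 − 3.31×(385 + 13330) = −14377.45.
Balance: K_A − x×(3.31 − 2.89) = K_B, so x = (K_A − K_B)/(3.31 − 2.89) = 9157.45/0.42 = 21800 m.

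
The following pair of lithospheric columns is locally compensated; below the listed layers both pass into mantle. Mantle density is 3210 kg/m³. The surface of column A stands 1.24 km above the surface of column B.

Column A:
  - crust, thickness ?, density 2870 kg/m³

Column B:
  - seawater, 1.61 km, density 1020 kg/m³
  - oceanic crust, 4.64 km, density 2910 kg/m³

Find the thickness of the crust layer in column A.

26.2 km

Take the compensation level at the base of the deeper column (depth z_c below the surface of column A) and equate Σ ρ_i t_i down to z_c; mantle fills any gap and the z_c terms cancel.
Column A: x×2870 + (z_c − 0 − x)×3210
Column B: 1.24×0 + 1.61×1020 + 4.64×2910 + (z_c − 1.24 − 6.25)×3210
The z_c×3210 term appears on both sides and cancels. Collect the known terms of each column as K = Σ(ρt)_known − 3210 × (depth of known layers): K_A = 0 − 3210×0 = 0; K_B = 15144.6 − 3210×(1.24 + 6.25) = −8898.3.
Balance: K_A − x×(3210 − 2870) = K_B, so x = (K_A − K_B)/(3210 − 2870) = 8898.3/340 = 26.2 km.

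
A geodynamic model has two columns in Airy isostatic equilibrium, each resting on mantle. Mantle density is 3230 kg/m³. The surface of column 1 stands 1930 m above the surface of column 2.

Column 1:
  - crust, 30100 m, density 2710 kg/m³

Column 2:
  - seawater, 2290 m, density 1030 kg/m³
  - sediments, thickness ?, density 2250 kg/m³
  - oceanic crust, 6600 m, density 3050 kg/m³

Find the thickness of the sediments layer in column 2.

3260 m

Take the compensation level at the base of the deeper column (depth z_c below the surface of column 1) and equate Σ ρ_i t_i down to z_c; mantle fills any gap and the z_c terms cancel.
Column 1: 30100×2710 + (z_c − 30100)×3230
Column 2: 1930×0 + 2290×1030 + x×2250 + 6600×3050 + (z_c − 1930 − 8890 − x)×3230
The z_c×3230 term appears on both sides and cancels. Collect the known terms of each column as K = Σ(ρt)_known − 3230 × (depth of known layers): K_1 = 81571000 − 3230×30100 = −15652000; K_2 = 22488700 − 3230×(1930 + 8890) = −12459900.
Balance: K_1 = K_2 − x×(3230 − 2250), so x = (K_2 − K_1)/(3230 − 2250) = 3192100/980 = 3260 m.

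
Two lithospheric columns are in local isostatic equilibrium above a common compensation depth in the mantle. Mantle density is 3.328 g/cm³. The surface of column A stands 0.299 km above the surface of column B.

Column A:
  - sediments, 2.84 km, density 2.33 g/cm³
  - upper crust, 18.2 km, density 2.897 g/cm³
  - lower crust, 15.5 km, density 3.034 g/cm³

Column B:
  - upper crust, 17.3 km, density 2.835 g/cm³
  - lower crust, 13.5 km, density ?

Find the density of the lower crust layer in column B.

Take the compensation level at the base of the deeper column (depth z_c below the surface of column A) and equate Σ ρ_i t_i down to z_c; mantle fills any gap and the z_c terms cancel.
Column A: 2.84×2.33 + 18.2×2.897 + 15.5×3.034 + (z_c − 36.54)×3.328
Column B: 0.299×0 + 17.3×2.835 + 13.5×ρ + (z_c − 0.299 − 30.8)×3.328
The z_c×3.328 term appears on both sides and cancels. Collect the known terms of each column as K = Σ(ρt)_known − 3.328 × (depth of known layers): K_A = 106.3696 − 3.328×36.54 = −15.23552; K_B = 49.0455 − 3.328×(0.299 + 30.8) = −54.451972.
Balance: K_A = K_B + 13.5×ρ, so ρ = (K_A − K_B)/13.5 = 39.2165/13.5 = 2.9 g/cm³.

2.9 g/cm³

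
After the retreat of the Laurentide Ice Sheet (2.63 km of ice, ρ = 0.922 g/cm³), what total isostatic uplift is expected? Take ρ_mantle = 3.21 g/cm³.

0.755 km

Removing the load lets mantle flow back in; uplift u satisfies ρ_ice t = ρ_m u.
u = t ρ_ice/ρ_m = 2.63 km × 0.922/3.21 = 0.755 km.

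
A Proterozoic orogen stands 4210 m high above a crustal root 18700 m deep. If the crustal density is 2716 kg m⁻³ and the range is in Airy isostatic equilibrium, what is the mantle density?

Airy balance: ρ_c h = (ρ_m − ρ_c) r → ρ_m = ρ_c (1 + h/r).
ρ_m = 2716 × (1 + 4210 m/18700 m) = 3330 kg m⁻³.

3330 kg m⁻³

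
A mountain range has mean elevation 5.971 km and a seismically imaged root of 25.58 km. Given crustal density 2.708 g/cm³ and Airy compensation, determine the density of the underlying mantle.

Airy balance: ρ_c h = (ρ_m − ρ_c) r → ρ_m = ρ_c (1 + h/r).
ρ_m = 2.708 × (1 + 5.971 km/25.58 km) = 3.34 g/cm³.

3.34 g/cm³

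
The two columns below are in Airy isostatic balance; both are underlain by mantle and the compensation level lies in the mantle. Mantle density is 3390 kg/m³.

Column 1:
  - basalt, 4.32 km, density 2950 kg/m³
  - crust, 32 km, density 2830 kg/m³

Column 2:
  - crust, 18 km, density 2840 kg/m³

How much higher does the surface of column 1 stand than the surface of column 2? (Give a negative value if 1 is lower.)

For any compensation level in the mantle, the mantle terms cancel and isostasy reduces to e = (Σt_1 − Σt_2) − (Σ(ρt)_1 − Σ(ρt)_2) / ρ_m.
Σt_1 = 36.32 km; Σt_2 = 18 km; Σ(ρt)_1 = 103304; Σ(ρt)_2 = 51120 (in km·kg/m³).
e = (36.32 − 18) − (103304 − 51120) / 3390 = 2.93 km.

2.93 km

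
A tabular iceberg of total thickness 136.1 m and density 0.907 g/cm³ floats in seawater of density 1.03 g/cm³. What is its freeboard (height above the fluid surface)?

16.3 m

Floating equilibrium: submerged depth d = t ρ_obj/ρ_fluid = 136.1 m × 0.907/1.03 = 119.8 m.
Freeboard = t − d = 136.1 m − 119.8 m = 16.3 m.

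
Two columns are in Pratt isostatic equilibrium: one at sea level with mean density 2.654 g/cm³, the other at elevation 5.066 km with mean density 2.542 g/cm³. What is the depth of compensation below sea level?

ρ_ref D = ρ (D + h) → D (ρ_ref − ρ) = ρ h.
D = ρ h/(ρ_ref − ρ) = 2.542 × 5.066 km/(2.654 − 2.542) = 115 km.

115 km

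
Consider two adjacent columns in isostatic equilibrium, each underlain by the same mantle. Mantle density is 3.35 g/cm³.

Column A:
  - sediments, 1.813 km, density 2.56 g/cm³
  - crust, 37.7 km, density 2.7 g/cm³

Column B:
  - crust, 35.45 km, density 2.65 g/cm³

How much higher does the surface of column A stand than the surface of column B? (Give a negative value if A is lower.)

For any compensation level in the mantle, the mantle terms cancel and isostasy reduces to e = (Σt_A − Σt_B) − (Σ(ρt)_A − Σ(ρt)_B) / ρ_m.
Σt_A = 39.513 km; Σt_B = 35.45 km; Σ(ρt)_A = 106.43128; Σ(ρt)_B = 93.9425 (in km·g/cm³).
e = (39.513 − 35.45) − (106.43128 − 93.9425) / 3.35 = 0.335 km.

0.335 km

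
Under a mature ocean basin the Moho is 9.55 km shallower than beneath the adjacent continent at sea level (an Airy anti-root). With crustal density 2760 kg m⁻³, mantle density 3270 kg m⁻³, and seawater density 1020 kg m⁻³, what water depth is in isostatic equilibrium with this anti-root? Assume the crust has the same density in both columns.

2.8 km

Replacing a thickness d of crust by seawater at the top must be balanced by replacing crust with mantle at the base: d (ρ_c − ρ_w) = a (ρ_m − ρ_c).
d = a (ρ_m − ρ_c)/(ρ_c − ρ_w) = 9.55 km × 510/1740 = 2.8 km.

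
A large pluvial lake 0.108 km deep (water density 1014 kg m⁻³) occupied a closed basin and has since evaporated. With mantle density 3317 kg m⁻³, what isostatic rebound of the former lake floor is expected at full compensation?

0.033 km

u = d ρ_w/ρ_m = 0.108 km × 1014/3317 = 0.033 km.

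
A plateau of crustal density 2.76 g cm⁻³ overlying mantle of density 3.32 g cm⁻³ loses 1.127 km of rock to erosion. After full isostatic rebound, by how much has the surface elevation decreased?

0.19 km

Rebound u = e ρ_c/ρ_m = 1.127 km × 2.76/3.32 = 0.9369 km.
Net surface drop = e − u = 1.127 km − 0.9369 km = e (ρ_m − ρ_c)/ρ_m = 0.19 km.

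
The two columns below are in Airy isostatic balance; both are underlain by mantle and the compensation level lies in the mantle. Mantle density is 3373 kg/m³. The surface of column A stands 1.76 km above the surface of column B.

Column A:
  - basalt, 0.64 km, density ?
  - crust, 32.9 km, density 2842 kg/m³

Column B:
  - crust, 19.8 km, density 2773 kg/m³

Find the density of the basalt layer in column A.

Take the compensation level at the base of the deeper column (depth z_c below the surface of column A) and equate Σ ρ_i t_i down to z_c; mantle fills any gap and the z_c terms cancel.
Column A: 0.64×ρ + 32.9×2842 + (z_c − 33.54)×3373
Column B: 1.76×0 + 19.8×2773 + (z_c − 1.76 − 19.8)×3373
The z_c×3373 term appears on both sides and cancels. Collect the known terms of each column as K = Σ(ρt)_known − 3373 × (depth of known layers): K_A = 93501.8 − 3373×33.54 = −19628.62; K_B = 54905.4 − 3373×(1.76 + 19.8) = −17816.48.
Balance: K_A + 0.64×ρ = K_B, so ρ = (K_B − K_A)/0.64 = 1812.14/0.64 = 2830 kg/m³.

2830 kg/m³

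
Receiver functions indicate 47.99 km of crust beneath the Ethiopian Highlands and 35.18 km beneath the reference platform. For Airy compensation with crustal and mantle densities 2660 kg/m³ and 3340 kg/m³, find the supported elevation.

Excess crust Δ = 47.99 km − 35.18 km = 12.81 km, split between elevation h and root r with h + r = Δ.
Airy balance ρ_c h = (ρ_m − ρ_c) r gives r = h ρ_c/(ρ_m − ρ_c), so h (1 + ρ_c/(ρ_m − ρ_c)) = Δ, i.e. h = Δ (ρ_m − ρ_c)/ρ_m.
h = 12.81 km × 680/3340 = 2.61 km.

2.61 km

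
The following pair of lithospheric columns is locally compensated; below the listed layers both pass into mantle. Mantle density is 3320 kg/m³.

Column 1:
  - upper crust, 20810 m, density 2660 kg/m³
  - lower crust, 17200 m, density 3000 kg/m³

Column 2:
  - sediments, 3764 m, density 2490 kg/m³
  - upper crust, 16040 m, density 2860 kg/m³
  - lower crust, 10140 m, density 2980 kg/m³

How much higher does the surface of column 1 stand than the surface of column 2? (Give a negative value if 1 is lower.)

For any compensation level in the mantle, the mantle terms cancel and isostasy reduces to e = (Σt_1 − Σt_2) − (Σ(ρt)_1 − Σ(ρt)_2) / ρ_m.
Σt_1 = 38010 m; Σt_2 = 29944 m; Σ(ρt)_1 = 106954600; Σ(ρt)_2 = 85463960 (in m·kg/m³).
e = (38010 − 29944) − (106954600 − 85463960) / 3320 = 1590 m.

1590 m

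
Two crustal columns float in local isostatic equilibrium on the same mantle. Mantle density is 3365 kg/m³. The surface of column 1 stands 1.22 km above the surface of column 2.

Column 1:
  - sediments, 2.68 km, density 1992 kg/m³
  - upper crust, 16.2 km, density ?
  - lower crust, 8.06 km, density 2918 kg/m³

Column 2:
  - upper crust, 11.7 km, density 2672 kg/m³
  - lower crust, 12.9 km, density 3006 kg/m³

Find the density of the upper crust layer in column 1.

2770 kg/m³

Take the compensation level at the base of the deeper column (depth z_c below the surface of column 1) and equate Σ ρ_i t_i down to z_c; mantle fills any gap and the z_c terms cancel.
Column 1: 2.68×1992 + 16.2×ρ + 8.06×2918 + (z_c − 26.94)×3365
Column 2: 1.22×0 + 11.7×2672 + 12.9×3006 + (z_c − 1.22 − 24.6)×3365
The z_c×3365 term appears on both sides and cancels. Collect the known terms of each column as K = Σ(ρt)_known − 3365 × (depth of known layers): K_1 = 28857.64 − 3365×26.94 = −61795.46; K_2 = 70039.8 − 3365×(1.22 + 24.6) = −16844.5.
Balance: K_1 + 16.2×ρ = K_2, so ρ = (K_2 − K_1)/16.2 = 44951/16.2 = 2770 kg/m³.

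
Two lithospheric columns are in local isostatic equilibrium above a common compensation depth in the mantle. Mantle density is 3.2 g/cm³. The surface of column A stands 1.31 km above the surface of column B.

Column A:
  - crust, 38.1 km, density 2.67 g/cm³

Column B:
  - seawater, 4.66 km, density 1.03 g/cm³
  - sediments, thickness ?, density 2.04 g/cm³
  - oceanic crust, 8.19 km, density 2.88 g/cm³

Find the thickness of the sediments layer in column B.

2.82 km

Take the compensation level at the base of the deeper column (depth z_c below the surface of column A) and equate Σ ρ_i t_i down to z_c; mantle fills any gap and the z_c terms cancel.
Column A: 38.1×2.67 + (z_c − 38.1)×3.2
Column B: 1.31×0 + 4.66×1.03 + x×2.04 + 8.19×2.88 + (z_c − 1.31 − 12.85 − x)×3.2
The z_c×3.2 term appears on both sides and cancels. Collect the known terms of each column as K = Σ(ρt)_known − 3.2 × (depth of known layers): K_A = 101.727 − 3.2×38.1 = −20.193; K_B = 28.387 − 3.2×(1.31 + 12.85) = −16.925.
Balance: K_A = K_B − x×(3.2 − 2.04), so x = (K_B − K_A)/(3.2 − 2.04) = 3.268/1.16 = 2.82 km.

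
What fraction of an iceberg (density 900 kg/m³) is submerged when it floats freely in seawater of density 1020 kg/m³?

0.882

Submerged fraction = ρ_obj/ρ_fluid = 900/1020 = 0.882.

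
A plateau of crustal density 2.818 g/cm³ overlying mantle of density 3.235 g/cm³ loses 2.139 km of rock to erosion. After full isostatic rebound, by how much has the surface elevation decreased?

0.276 km

Rebound u = e ρ_c/ρ_m = 2.139 km × 2.818/3.235 = 1.863 km.
Net surface drop = e − u = 2.139 km − 1.863 km = e (ρ_m − ρ_c)/ρ_m = 0.276 km.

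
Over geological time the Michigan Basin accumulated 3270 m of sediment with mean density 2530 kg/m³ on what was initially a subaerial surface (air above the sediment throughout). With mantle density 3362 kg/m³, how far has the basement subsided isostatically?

2460 m

Subaerial load: s = t ρ_sed / ρ_m = 3270 m × 2530/3362 = 2460 m.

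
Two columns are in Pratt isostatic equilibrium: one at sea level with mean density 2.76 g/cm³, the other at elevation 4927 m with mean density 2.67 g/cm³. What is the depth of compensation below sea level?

146000 m

ρ_ref D = ρ (D + h) → D (ρ_ref − ρ) = ρ h.
D = ρ h/(ρ_ref − ρ) = 2.67 × 4927 m/(2.76 − 2.67) = 146000 m.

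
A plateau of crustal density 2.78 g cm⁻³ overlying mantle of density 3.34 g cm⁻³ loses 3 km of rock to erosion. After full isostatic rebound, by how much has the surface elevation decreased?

Rebound u = e ρ_c/ρ_m = 3 km × 2.78/3.34 = 2.497 km.
Net surface drop = e − u = 3 km − 2.497 km = e (ρ_m − ρ_c)/ρ_m = 0.503 km.

0.503 km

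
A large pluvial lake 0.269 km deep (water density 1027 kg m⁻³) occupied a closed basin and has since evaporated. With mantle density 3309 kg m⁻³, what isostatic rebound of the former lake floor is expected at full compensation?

0.0835 km

u = d ρ_w/ρ_m = 0.269 km × 1027/3309 = 0.0835 km.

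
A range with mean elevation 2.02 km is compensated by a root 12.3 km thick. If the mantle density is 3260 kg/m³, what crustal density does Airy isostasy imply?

2800 kg/m³

ρ_c h = (ρ_m − ρ_c) r → ρ_c (h + r) = ρ_m r → ρ_c = ρ_m r / (h + r).
ρ_c = 3260 × 12.3 km / (2.02 km + 12.3 km) = 2800 kg/m³.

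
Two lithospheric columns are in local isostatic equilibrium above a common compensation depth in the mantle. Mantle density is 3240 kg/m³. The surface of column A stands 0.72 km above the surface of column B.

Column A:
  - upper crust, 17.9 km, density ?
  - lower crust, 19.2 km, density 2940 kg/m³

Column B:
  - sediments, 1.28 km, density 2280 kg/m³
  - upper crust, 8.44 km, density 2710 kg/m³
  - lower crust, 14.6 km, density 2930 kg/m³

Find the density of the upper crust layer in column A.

2860 kg/m³

Take the compensation level at the base of the deeper column (depth z_c below the surface of column A) and equate Σ ρ_i t_i down to z_c; mantle fills any gap and the z_c terms cancel.
Column A: 17.9×ρ + 19.2×2940 + (z_c − 37.1)×3240
Column B: 0.72×0 + 1.28×2280 + 8.44×2710 + 14.6×2930 + (z_c − 0.72 − 24.32)×3240
The z_c×3240 term appears on both sides and cancels. Collect the known terms of each column as K = Σ(ρt)_known − 3240 × (depth of known layers): K_A = 56448 − 3240×37.1 = −63756; K_B = 68568.8 − 3240×(0.72 + 24.32) = −12560.8.
Balance: K_A + 17.9×ρ = K_B, so ρ = (K_B − K_A)/17.9 = 51195.2/17.9 = 2860 kg/m³.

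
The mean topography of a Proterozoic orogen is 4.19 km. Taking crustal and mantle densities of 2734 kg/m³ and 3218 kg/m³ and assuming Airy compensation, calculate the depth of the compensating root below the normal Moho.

In Airy isostatic equilibrium: the weight of the topography is balanced by the buoyancy of the root, ρ_c h = (ρ_m − ρ_c) r.
r = h · ρ_c / (ρ_m − ρ_c) = 4.19 km × 2734 / (3218 − 2734) = 23.7 km.

23.7 km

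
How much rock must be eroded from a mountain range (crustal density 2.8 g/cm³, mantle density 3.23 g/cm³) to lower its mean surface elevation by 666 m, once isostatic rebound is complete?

Net drop Δ = e − u = e − e ρ_c/ρ_m = e (ρ_m − ρ_c)/ρ_m.
e = Δ ρ_m/(ρ_m − ρ_c) = 666 m × 3.23/0.43 = 5000 m.

5000 m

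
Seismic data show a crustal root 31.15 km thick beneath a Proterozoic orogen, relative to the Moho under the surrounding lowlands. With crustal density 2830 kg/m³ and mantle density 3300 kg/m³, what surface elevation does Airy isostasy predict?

5.17 km

By Archimedes' principle applied to the lithosphere: ρ_c h = (ρ_m − ρ_c) r.
h = r (ρ_m − ρ_c) / ρ_c = 31.15 km × (3300 − 2830) / 2830 = 5.17 km.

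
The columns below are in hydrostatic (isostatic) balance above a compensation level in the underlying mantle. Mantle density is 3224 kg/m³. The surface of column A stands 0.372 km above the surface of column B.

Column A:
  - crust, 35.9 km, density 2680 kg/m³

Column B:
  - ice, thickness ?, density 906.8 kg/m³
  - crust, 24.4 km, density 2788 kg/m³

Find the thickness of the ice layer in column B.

3.32 km

Take the compensation level at the base of the deeper column (depth z_c below the surface of column A) and equate Σ ρ_i t_i down to z_c; mantle fills any gap and the z_c terms cancel.
Column A: 35.9×2680 + (z_c − 35.9)×3224
Column B: 0.372×0 + x×906.8 + 24.4×2788 + (z_c − 0.372 − 24.4 − x)×3224
The z_c×3224 term appears on both sides and cancels. Collect the known terms of each column as K = Σ(ρt)_known − 3224 × (depth of known layers): K_A = 96212 − 3224×35.9 = −19529.6; K_B = 68027.2 − 3224×(0.372 + 24.4) = −11837.728.
Balance: K_A = K_B − x×(3224 − 906.8), so x = (K_B − K_A)/(3224 − 906.8) = 7691.87/2317.2 = 3.32 km.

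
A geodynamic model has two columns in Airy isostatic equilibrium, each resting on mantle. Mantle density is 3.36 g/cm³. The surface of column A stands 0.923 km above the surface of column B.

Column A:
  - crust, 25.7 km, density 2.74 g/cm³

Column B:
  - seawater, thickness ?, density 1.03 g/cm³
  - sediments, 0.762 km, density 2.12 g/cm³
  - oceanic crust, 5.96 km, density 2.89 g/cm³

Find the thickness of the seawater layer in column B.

3.9 km

Take the compensation level at the base of the deeper column (depth z_c below the surface of column A) and equate Σ ρ_i t_i down to z_c; mantle fills any gap and the z_c terms cancel.
Column A: 25.7×2.74 + (z_c − 25.7)×3.36
Column B: 0.923×0 + x×1.03 + 0.762×2.12 + 5.96×2.89 + (z_c − 0.923 − 6.722 − x)×3.36
The z_c×3.36 term appears on both sides and cancels. Collect the known terms of each column as K = Σ(ρt)_known − 3.36 × (depth of known layers): K_A = 70.418 − 3.36×25.7 = −15.934; K_B = 18.83984 − 3.36×(0.923 + 6.722) = −6.84736.
Balance: K_A = K_B − x×(3.36 − 1.03), so x = (K_B − K_A)/(3.36 − 1.03) = 9.08664/2.33 = 3.9 km.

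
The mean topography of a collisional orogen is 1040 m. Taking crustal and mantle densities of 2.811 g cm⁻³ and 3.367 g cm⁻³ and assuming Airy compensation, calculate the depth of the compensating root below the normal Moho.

Equating mass per unit area of the two columns: the weight of the topography is balanced by the buoyancy of the root, ρ_c h = (ρ_m − ρ_c) r.
r = h · ρ_c / (ρ_m − ρ_c) = 1040 m × 2.811 / (3.367 − 2.811) = 5260 m.

5260 m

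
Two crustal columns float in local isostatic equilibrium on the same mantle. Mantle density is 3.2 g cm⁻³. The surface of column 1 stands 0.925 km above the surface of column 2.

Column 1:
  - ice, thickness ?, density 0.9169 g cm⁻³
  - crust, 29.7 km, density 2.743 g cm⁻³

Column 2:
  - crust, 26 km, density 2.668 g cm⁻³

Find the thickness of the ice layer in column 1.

1.41 km

Take the compensation level at the base of the deeper column (depth z_c below the surface of column 1) and equate Σ ρ_i t_i down to z_c; mantle fills any gap and the z_c terms cancel.
Column 1: x×0.9169 + 29.7×2.743 + (z_c − 29.7 − x)×3.2
Column 2: 0.925×0 + 26×2.668 + (z_c − 0.925 − 26)×3.2
The z_c×3.2 term appears on both sides and cancels. Collect the known terms of each column as K = Σ(ρt)_known − 3.2 × (depth of known layers): K_1 = 81.4671 − 3.2×29.7 = −13.5729; K_2 = 69.368 − 3.2×(0.925 + 26) = −16.792.
Balance: K_1 − x×(3.2 − 0.9169) = K_2, so x = (K_1 − K_2)/(3.2 − 0.9169) = 3.2191/2.2831 = 1.41 km.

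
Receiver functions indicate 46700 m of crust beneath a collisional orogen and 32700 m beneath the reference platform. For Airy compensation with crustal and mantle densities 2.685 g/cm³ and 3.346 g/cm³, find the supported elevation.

Excess crust Δ = 46700 m − 32700 m = 14000 m, split between elevation h and root r with h + r = Δ.
Airy balance ρ_c h = (ρ_m − ρ_c) r gives r = h ρ_c/(ρ_m − ρ_c), so h (1 + ρ_c/(ρ_m − ρ_c)) = Δ, i.e. h = Δ (ρ_m − ρ_c)/ρ_m.
h = 14000 m × 0.661/3.346 = 2770 m.

2770 m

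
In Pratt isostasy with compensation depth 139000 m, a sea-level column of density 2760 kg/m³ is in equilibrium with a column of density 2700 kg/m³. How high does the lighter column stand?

ρ_ref D = ρ (D + h) → h = D (ρ_ref − ρ)/ρ.
h = 139000 m × (2760 − 2700)/2700 = 3090 m.

3090 m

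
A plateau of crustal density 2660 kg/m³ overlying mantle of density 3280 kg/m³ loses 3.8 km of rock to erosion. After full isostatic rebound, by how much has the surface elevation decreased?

Rebound u = e ρ_c/ρ_m = 3.8 km × 2660/3280 = 3.082 km.
Net surface drop = e − u = 3.8 km − 3.082 km = e (ρ_m − ρ_c)/ρ_m = 0.718 km.

0.718 km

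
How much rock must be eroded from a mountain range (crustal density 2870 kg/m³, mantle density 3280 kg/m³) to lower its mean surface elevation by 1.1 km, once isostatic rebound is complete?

8.8 km

Net drop Δ = e − u = e − e ρ_c/ρ_m = e (ρ_m − ρ_c)/ρ_m.
e = Δ ρ_m/(ρ_m − ρ_c) = 1.1 km × 3280/410 = 8.8 km.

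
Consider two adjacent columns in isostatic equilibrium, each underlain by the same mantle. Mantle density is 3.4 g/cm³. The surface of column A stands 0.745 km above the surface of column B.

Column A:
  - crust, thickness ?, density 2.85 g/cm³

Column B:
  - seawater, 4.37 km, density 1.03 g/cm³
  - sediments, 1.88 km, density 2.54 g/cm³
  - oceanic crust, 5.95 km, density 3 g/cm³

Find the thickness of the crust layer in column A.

Take the compensation level at the base of the deeper column (depth z_c below the surface of column A) and equate Σ ρ_i t_i down to z_c; mantle fills any gap and the z_c terms cancel.
Column A: x×2.85 + (z_c − 0 − x)×3.4
Column B: 0.745×0 + 4.37×1.03 + 1.88×2.54 + 5.95×3 + (z_c − 0.745 − 12.2)×3.4
The z_c×3.4 term appears on both sides and cancels. Collect the known terms of each column as K = Σ(ρt)_known − 3.4 × (depth of known layers): K_A = 0 − 3.4×0 = 0; K_B = 27.1263 − 3.4×(0.745 + 12.2) = −16.8867.
Balance: K_A − x×(3.4 − 2.85) = K_B, so x = (K_A − K_B)/(3.4 − 2.85) = 16.8867/0.55 = 30.7 km.

30.7 km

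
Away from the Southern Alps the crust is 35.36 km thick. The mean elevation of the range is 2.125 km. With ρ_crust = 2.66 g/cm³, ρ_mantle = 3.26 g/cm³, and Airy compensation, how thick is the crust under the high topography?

Root depth r = h ρ_c / (ρ_m − ρ_c) = 2.125 km × 2.66 / 0.6 = 9.421 km.
Total thickness = T + h + r = 35.36 km + 2.125 km + 9.421 km = 46.9 km.

46.9 km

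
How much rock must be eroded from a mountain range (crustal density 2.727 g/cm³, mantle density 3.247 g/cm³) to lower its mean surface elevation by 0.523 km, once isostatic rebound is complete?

Net drop Δ = e − u = e − e ρ_c/ρ_m = e (ρ_m − ρ_c)/ρ_m.
e = Δ ρ_m/(ρ_m − ρ_c) = 0.523 km × 3.247/0.52 = 3.27 km.

3.27 km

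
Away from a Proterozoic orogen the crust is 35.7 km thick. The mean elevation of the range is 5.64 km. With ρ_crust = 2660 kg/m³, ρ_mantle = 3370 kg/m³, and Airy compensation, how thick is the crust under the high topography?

62.5 km

Root depth r = h ρ_c / (ρ_m − ρ_c) = 5.64 km × 2660 / 710 = 21.13 km.
Total thickness = T + h + r = 35.7 km + 5.64 km + 21.13 km = 62.5 km.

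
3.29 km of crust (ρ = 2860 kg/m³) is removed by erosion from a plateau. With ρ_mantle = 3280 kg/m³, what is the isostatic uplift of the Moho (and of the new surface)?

2.87 km

Unloading: uplift u = e ρ_c/ρ_m = 3.29 km × 2860/3280 = 2.87 km.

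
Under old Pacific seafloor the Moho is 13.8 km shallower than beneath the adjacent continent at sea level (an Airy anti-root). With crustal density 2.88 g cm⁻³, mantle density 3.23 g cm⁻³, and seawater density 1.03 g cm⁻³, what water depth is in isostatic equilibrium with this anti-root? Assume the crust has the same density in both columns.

Replacing a thickness d of crust by seawater at the top must be balanced by replacing crust with mantle at the base: d (ρ_c − ρ_w) = a (ρ_m − ρ_c).
d = a (ρ_m − ρ_c)/(ρ_c − ρ_w) = 13.8 km × 0.35/1.85 = 2.61 km.

2.61 km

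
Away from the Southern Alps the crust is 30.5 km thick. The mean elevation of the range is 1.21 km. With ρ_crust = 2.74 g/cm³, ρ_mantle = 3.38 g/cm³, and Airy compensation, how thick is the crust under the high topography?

Root depth r = h ρ_c / (ρ_m − ρ_c) = 1.21 km × 2.74 / 0.64 = 5.18 km.
Total thickness = T + h + r = 30.5 km + 1.21 km + 5.18 km = 36.9 km.

36.9 km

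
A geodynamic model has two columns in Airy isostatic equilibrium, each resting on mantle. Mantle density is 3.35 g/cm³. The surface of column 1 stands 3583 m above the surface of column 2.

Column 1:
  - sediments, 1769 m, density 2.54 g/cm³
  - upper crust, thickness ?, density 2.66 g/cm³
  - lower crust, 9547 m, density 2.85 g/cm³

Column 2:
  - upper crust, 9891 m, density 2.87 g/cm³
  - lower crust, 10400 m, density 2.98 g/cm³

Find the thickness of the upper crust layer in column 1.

20900 m

Take the compensation level at the base of the deeper column (depth z_c below the surface of column 1) and equate Σ ρ_i t_i down to z_c; mantle fills any gap and the z_c terms cancel.
Column 1: 1769×2.54 + x×2.66 + 9547×2.85 + (z_c − 11316 − x)×3.35
Column 2: 3583×0 + 9891×2.87 + 10400×2.98 + (z_c − 3583 − 20291)×3.35
The z_c×3.35 term appears on both sides and cancels. Collect the known terms of each column as K = Σ(ρt)_known − 3.35 × (depth of known layers): K_1 = 31702.21 − 3.35×11316 = −6206.39; K_2 = 59379.17 − 3.35×(3583 + 20291) = −20598.73.
Balance: K_1 − x×(3.35 − 2.66) = K_2, so x = (K_1 − K_2)/(3.35 − 2.66) = 14392.3/0.69 = 20900 m.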